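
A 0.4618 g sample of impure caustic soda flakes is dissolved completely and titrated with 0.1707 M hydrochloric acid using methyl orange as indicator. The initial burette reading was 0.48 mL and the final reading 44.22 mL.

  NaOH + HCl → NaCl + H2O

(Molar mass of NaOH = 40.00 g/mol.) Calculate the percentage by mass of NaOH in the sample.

64.67 %

n(HCl) = 0.04374 L × 0.1707 mol/L = 7.466 × 10^-3 mol
n(NaOH) = 7.466 × 10^-3 mol (1:1 ratio)
mass of NaOH = 7.466 × 10^-3 × 40.00 g/mol = 0.2987 g
% NaOH = 0.2987 / 0.4618 × 100 = 64.67 %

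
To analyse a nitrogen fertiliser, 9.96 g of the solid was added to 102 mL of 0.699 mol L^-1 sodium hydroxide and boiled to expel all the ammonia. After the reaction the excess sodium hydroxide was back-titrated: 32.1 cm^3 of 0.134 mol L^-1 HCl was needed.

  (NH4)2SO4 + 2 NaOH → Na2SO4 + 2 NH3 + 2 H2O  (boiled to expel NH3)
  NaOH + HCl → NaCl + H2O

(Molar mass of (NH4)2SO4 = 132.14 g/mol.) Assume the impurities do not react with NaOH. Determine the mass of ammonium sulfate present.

n(NaOH) added = 0.102 × 0.699 = 0.0713 mol
n(HCl) used in back-titration = 0.0321 × 0.134 = 4.30 × 10^-3 mol
n(NaOH) left over = 4.30 × 10^-3 mol (1:1 ratio)
n(NaOH) consumed by analyte = 0.0713 − 4.30 × 10^-3 = 0.0670 mol
From the 1:2 ratio, n((NH4)2SO4) = 1/2 × 0.0670 = 0.0335 mol
mass of (NH4)2SO4 = 0.0335 × 132.14 = 4.43 g

4.43 g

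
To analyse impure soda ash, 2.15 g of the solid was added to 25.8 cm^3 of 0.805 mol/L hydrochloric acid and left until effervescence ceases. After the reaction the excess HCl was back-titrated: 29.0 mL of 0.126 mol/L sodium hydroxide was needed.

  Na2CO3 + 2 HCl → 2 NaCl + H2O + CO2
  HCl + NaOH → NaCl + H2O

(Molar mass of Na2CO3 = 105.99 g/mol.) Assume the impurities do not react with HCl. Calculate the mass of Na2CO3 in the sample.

0.907 g

n(HCl) added = 0.0258 × 0.805 = 0.0208 mol
n(NaOH) used in back-titration = 0.0290 × 0.126 = 3.65 × 10^-3 mol
n(HCl) left over = 3.65 × 10^-3 mol (1:1 ratio)
n(HCl) consumed by analyte = 0.0208 − 3.65 × 10^-3 = 0.0171 mol
From the 1:2 ratio, n(Na2CO3) = 1/2 × 0.0171 = 8.56 × 10^-3 mol
mass of Na2CO3 = 8.56 × 10^-3 × 105.99 = 0.907 g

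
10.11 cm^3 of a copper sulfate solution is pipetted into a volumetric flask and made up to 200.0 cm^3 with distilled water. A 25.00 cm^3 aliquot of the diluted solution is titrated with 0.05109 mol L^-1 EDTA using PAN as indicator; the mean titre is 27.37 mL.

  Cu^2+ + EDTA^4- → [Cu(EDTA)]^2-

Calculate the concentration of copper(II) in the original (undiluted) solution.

1.106 mol/L

n(EDTA) = 0.02737 × 0.05109 = 1.398 × 10^-3 mol
n(Cu2+) in the aliquot = 1.398 × 10^-3 mol (1:1 ratio)
[Cu2+]_dilute = 1.398 × 10^-3 / 0.02500 = 0.05593 mol/L
Dilution factor = 200.0 / 10.11 = 19.78
[Cu2+]_stock = 0.05593 × 19.78 = 1.106 mol/L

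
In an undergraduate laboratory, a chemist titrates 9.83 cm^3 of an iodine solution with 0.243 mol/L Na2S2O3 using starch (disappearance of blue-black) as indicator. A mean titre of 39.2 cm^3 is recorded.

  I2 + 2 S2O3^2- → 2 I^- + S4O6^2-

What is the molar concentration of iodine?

n(Na2S2O3) = 0.0392 L × 0.243 mol/L = 9.53 × 10^-3 mol
From the 1:2 mole ratio, n(I2) = 1/2 × 9.53 × 10^-3 = 4.76 × 10^-3 mol
[I2] = 4.76 × 10^-3 mol / 0.00983 L = 0.485 mol/L

0.485 mol/L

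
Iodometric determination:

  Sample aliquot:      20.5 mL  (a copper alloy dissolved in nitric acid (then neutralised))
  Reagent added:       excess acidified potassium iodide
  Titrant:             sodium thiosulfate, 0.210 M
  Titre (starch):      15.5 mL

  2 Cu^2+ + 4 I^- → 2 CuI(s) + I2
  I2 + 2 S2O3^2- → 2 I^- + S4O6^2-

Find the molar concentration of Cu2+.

0.159 M

n(S2O3^2-) = 0.0155 × 0.210 = 3.25 × 10^-3 mol
n(I2) = n(S2O3^2-)/2 = 1.63 × 10^-3 mol
From the 2:1 ratio, n(Cu2+) in the aliquot = 2/1 × 1.63 × 10^-3 = 3.25 × 10^-3 mol
[Cu2+] = 3.25 × 10^-3 / 0.0205 = 0.159 mol/L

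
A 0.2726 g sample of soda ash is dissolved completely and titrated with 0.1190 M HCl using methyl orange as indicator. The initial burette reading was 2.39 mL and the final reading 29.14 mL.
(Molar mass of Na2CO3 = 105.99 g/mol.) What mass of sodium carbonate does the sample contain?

0.1687 g

Na2CO3 + 2 HCl → 2 NaCl + H2O + CO2
n(HCl) = 0.02675 L × 0.1190 mol/L = 3.183 × 10^-3 mol
From the 1:2 ratio, n(Na2CO3) = 1/2 × 3.183 × 10^-3 = 1.592 × 10^-3 mol
mass of Na2CO3 = 1.592 × 10^-3 × 105.99 g/mol = 0.1687 g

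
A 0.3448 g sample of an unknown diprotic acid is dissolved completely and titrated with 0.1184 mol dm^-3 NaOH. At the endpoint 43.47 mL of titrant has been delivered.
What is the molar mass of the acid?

n(NaOH) = 0.04347 L × 0.1184 mol/L = 5.147 × 10^-3 mol
From the 1:2 ratio, n(H2A) = 1/2 × 5.147 × 10^-3 = 2.573 × 10^-3 mol
M = m / n = 0.3448 g / 2.573 × 10^-3 mol = 134.0 g/mol

134.0 g/mol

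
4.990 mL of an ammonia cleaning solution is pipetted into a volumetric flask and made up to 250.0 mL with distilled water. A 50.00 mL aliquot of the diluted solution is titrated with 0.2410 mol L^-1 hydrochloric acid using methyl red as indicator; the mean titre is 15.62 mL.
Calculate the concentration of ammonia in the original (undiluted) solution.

NH3 + HCl → NH4Cl
n(HCl) = 0.01562 × 0.2410 = 3.764 × 10^-3 mol
n(NH3) in the aliquot = 3.764 × 10^-3 mol (1:1 ratio)
[NH3]_dilute = 3.764 × 10^-3 / 0.05000 = 0.07529 mol/L
Dilution factor = 250.0 / 4.990 = 50.10
[NH3]_stock = 0.07529 × 50.10 = 3.772 mol/L

3.772 mol/L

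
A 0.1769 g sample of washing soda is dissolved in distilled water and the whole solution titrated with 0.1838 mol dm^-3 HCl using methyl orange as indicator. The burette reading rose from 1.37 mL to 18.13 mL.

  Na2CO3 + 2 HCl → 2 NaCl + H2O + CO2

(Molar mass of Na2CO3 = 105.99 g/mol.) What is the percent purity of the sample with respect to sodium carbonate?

92.28 %

n(HCl) = 0.01676 L × 0.1838 mol/L = 3.080 × 10^-3 mol
From the 1:2 ratio, n(Na2CO3) = 1/2 × 3.080 × 10^-3 = 1.540 × 10^-3 mol
mass of Na2CO3 = 1.540 × 10^-3 × 105.99 g/mol = 0.1633 g
% Na2CO3 = 0.1633 / 0.1769 × 100 = 92.28 %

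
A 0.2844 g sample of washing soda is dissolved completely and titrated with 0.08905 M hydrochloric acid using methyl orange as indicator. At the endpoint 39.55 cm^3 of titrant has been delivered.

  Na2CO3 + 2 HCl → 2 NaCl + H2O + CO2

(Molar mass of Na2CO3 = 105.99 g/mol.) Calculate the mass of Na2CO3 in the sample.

0.1866 g

n(HCl) = 0.03955 L × 0.08905 mol/L = 3.522 × 10^-3 mol
From the 1:2 ratio, n(Na2CO3) = 1/2 × 3.522 × 10^-3 = 1.761 × 10^-3 mol
mass of Na2CO3 = 1.761 × 10^-3 × 105.99 g/mol = 0.1866 g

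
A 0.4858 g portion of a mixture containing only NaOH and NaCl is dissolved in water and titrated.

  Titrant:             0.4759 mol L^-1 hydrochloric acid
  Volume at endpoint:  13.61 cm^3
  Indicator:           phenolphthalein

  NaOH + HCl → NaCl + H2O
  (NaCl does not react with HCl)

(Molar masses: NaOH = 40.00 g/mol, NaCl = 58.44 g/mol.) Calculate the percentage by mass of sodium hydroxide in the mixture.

n(HCl) = 0.01361 × 0.4759 = 6.477 × 10^-3 mol
Let x = n(NaOH), y = n(NaCl).
Titrant: 1x = 6.477 × 10^-3;  mass: 40.00x + 58.44y = 0.4858
Solving, x = 6.477 × 10^-3 mol, y = 3.880 × 10^-3 mol
mass of NaOH = 6.477 × 10^-3 × 40.00 = 0.2591 g
% NaOH = 0.2591 / 0.4858 × 100 = 53.33 %

53.33 %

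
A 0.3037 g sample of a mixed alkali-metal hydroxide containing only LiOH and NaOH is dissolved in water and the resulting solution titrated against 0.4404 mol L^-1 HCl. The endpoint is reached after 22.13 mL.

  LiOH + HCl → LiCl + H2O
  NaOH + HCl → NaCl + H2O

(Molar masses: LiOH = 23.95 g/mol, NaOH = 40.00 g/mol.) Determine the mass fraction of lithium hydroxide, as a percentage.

n(HCl) = 0.02213 × 0.4404 = 9.746 × 10^-3 mol
Let x = n(LiOH), y = n(NaOH).
Titrant: 1x + 1y = 9.746 × 10^-3;  mass: 23.95x + 40.00y = 0.3037
Solving, x = 5.367 × 10^-3 mol, y = 4.379 × 10^-3 mol
mass of LiOH = 5.367 × 10^-3 × 23.95 = 0.1285 g
% LiOH = 0.1285 / 0.3037 × 100 = 42.33 %

42.33 %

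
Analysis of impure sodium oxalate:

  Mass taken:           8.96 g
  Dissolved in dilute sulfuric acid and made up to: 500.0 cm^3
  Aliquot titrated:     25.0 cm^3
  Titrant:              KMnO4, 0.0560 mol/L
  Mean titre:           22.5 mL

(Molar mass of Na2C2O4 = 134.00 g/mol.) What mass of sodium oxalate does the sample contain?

8.44 g

2 MnO4^- + 5 C2O4^2- + 16 H^+ → 2 Mn^2+ + 10 CO2 + 8 H2O
n(KMnO4) per titration = 0.0225 × 0.0560 = 1.26 × 10^-3 mol
From the 5:2 ratio, n(Na2C2O4) in each aliquot = 5/2 × 1.26 × 10^-3 = 3.15 × 10^-3 mol
n(Na2C2O4) in the whole flask = 3.15 × 10^-3 × 500.0/25.0 = 0.0630 mol
mass of Na2C2O4 = 0.0630 × 134.00 = 8.44 g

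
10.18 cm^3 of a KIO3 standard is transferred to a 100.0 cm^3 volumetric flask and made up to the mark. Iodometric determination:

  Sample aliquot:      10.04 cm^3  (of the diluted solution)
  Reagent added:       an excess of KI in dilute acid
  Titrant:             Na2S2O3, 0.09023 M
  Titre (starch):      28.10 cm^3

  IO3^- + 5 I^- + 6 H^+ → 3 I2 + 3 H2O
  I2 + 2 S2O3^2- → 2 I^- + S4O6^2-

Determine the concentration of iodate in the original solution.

n(S2O3^2-) = 0.02810 × 0.09023 = 2.535 × 10^-3 mol
n(I2) = n(S2O3^2-)/2 = 1.268 × 10^-3 mol
From the 1:3 ratio, n(IO3^-) in the aliquot = 1/3 × 1.268 × 10^-3 = 4.226 × 10^-4 mol
[IO3^-]_dilute = 4.226 × 10^-4 / 0.01004 = 0.04209 mol/L
[IO3^-]_original = 0.04209 × 100.0/10.18 = 0.4135 mol/L

0.4135 M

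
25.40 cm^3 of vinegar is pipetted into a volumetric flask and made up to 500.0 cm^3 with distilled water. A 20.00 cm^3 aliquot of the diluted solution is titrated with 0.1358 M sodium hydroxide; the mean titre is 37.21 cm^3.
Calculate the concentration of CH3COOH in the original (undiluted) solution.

CH3COOH + NaOH → CH3COONa + H2O
n(NaOH) = 0.03721 × 0.1358 = 5.053 × 10^-3 mol
n(CH3COOH) in the aliquot = 5.053 × 10^-3 mol (1:1 ratio)
[CH3COOH]_dilute = 5.053 × 10^-3 / 0.02000 = 0.2527 mol/L
Dilution factor = 500.0 / 25.40 = 19.69
[CH3COOH]_stock = 0.2527 × 19.69 = 4.974 mol/L

4.974 M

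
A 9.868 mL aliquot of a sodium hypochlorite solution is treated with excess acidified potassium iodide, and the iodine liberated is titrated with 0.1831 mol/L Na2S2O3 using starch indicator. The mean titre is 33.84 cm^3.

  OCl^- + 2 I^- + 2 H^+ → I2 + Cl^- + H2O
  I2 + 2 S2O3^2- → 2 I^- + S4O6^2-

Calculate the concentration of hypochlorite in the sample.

n(S2O3^2-) = 0.03384 × 0.1831 = 6.196 × 10^-3 mol
n(I2) = n(S2O3^2-)/2 = 3.098 × 10^-3 mol
n(OCl^-) in the aliquot = 3.098 × 10^-3 mol (1:1 ratio)
[OCl^-] = 3.098 × 10^-3 / 0.009868 = 0.3139 mol/L

0.3139 mol/L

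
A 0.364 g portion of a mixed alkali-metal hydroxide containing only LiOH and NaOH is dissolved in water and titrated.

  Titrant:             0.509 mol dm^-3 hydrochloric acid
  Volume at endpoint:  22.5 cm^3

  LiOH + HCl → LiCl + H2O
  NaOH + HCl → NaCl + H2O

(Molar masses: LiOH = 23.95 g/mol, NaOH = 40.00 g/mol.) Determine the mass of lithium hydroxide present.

0.140 g

n(HCl) = 0.0225 × 0.509 = 0.0115 mol
Let x = n(LiOH), y = n(NaOH).
Titrant: 1x + 1y = 0.0115;  mass: 23.95x + 40.00y = 0.364
Solving, x = 5.86 × 10^-3 mol, y = 5.59 × 10^-3 mol
mass of LiOH = 5.86 × 10^-3 × 23.95 = 0.140 g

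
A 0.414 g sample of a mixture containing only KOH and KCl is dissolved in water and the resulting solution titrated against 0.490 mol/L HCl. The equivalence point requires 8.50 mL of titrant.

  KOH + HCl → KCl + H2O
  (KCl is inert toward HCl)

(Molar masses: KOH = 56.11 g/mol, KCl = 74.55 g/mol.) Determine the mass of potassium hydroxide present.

0.234 g

n(HCl) = 0.00850 × 0.490 = 4.17 × 10^-3 mol
Let x = n(KOH), y = n(KCl).
Titrant: 1x = 4.17 × 10^-3;  mass: 56.11x + 74.55y = 0.414
Solving, x = 4.17 × 10^-3 mol, y = 2.42 × 10^-3 mol
mass of KOH = 4.17 × 10^-3 × 56.11 = 0.234 g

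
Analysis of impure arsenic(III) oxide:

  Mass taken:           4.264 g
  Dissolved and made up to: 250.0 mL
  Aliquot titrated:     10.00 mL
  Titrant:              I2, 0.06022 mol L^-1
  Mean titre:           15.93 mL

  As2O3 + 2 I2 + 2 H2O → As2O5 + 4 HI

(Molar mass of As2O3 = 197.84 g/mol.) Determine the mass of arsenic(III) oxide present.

n(I2) per titration = 0.01593 × 0.06022 = 9.593 × 10^-4 mol
From the 1:2 ratio, n(As2O3) in each aliquot = 1/2 × 9.593 × 10^-4 = 4.797 × 10^-4 mol
n(As2O3) in the whole flask = 4.797 × 10^-4 × 250.0/10.00 = 0.01199 mol
mass of As2O3 = 0.01199 × 197.84 = 2.372 g

2.372 g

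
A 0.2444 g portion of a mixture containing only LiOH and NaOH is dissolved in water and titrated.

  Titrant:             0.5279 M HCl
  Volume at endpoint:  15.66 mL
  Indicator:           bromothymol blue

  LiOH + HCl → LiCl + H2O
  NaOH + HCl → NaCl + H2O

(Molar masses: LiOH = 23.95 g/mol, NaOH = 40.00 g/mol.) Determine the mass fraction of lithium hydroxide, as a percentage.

52.68 %

n(HCl) = 0.01566 × 0.5279 = 8.267 × 10^-3 mol
Let x = n(LiOH), y = n(NaOH).
Titrant: 1x + 1y = 8.267 × 10^-3;  mass: 23.95x + 40.00y = 0.2444
Solving, x = 5.375 × 10^-3 mol, y = 2.891 × 10^-3 mol
mass of LiOH = 5.375 × 10^-3 × 23.95 = 0.1287 g
% LiOH = 0.1287 / 0.2444 × 100 = 52.68 %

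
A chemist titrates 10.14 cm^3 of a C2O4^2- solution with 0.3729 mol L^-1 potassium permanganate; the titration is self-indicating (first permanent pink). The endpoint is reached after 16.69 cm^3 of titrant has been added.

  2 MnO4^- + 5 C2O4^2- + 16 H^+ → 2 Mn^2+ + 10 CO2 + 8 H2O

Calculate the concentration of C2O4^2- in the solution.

1.534 mol/L

n(KMnO4) = 0.01669 L × 0.3729 mol/L = 6.224 × 10^-3 mol
From the 5:2 mole ratio, n(C2O4^2-) = 5/2 × 6.224 × 10^-3 = 0.01556 mol
[C2O4^2-] = 0.01556 mol / 0.01014 L = 1.534 mol/L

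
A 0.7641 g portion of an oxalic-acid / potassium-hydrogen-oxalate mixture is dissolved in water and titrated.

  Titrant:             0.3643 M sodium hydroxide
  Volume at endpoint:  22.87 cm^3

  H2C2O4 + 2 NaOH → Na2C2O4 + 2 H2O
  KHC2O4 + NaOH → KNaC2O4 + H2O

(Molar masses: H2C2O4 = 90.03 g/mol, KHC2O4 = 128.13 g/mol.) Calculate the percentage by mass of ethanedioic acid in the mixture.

21.51 %

n(NaOH) = 0.02287 × 0.3643 = 8.332 × 10^-3 mol
Let x = n(H2C2O4), y = n(KHC2O4).
Titrant: 2x + 1y = 8.332 × 10^-3;  mass: 90.03x + 128.13y = 0.7641
Solving, x = 1.825 × 10^-3 mol, y = 4.681 × 10^-3 mol
mass of H2C2O4 = 1.825 × 10^-3 × 90.03 = 0.1643 g
% H2C2O4 = 0.1643 / 0.7641 × 100 = 21.51 %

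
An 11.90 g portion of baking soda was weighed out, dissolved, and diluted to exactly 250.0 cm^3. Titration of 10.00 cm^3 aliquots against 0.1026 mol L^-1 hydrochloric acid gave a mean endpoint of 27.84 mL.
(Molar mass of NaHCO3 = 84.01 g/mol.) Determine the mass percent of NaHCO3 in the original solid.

50.41 %

NaHCO3 + HCl → NaCl + H2O + CO2
n(HCl) per titration = 0.02784 × 0.1026 = 2.856 × 10^-3 mol
n(NaHCO3) in each aliquot = 2.856 × 10^-3 mol (1:1 ratio)
n(NaHCO3) in the whole flask = 2.856 × 10^-3 × 250.0/10.00 = 0.07141 mol
mass of NaHCO3 = 0.07141 × 84.01 = 5.999 g
% NaHCO3 = 5.999 / 11.90 × 100 = 50.41 %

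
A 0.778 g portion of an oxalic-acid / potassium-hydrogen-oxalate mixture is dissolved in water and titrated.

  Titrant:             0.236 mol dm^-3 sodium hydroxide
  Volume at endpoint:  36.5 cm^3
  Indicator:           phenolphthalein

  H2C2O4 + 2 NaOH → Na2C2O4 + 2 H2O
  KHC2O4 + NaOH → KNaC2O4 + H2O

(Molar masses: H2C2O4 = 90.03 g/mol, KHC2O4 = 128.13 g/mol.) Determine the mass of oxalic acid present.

n(NaOH) = 0.0365 × 0.236 = 8.61 × 10^-3 mol
Let x = n(H2C2O4), y = n(KHC2O4).
Titrant: 2x + 1y = 8.61 × 10^-3;  mass: 90.03x + 128.13y = 0.778
Solving, x = 1.96 × 10^-3 mol, y = 4.70 × 10^-3 mol
mass of H2C2O4 = 1.96 × 10^-3 × 90.03 = 0.176 g

0.176 g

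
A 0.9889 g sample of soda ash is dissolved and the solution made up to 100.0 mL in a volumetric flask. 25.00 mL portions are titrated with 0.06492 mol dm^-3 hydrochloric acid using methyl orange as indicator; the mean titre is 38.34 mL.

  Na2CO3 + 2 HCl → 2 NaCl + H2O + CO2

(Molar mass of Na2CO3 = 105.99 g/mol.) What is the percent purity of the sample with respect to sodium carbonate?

n(HCl) per titration = 0.03834 × 0.06492 = 2.489 × 10^-3 mol
From the 1:2 ratio, n(Na2CO3) in each aliquot = 1/2 × 2.489 × 10^-3 = 1.245 × 10^-3 mol
n(Na2CO3) in the whole flask = 1.245 × 10^-3 × 100.0/25.00 = 4.978 × 10^-3 mol
mass of Na2CO3 = 4.978 × 10^-3 × 105.99 = 0.5276 g
% Na2CO3 = 0.5276 / 0.9889 × 100 = 53.35 %

53.35 %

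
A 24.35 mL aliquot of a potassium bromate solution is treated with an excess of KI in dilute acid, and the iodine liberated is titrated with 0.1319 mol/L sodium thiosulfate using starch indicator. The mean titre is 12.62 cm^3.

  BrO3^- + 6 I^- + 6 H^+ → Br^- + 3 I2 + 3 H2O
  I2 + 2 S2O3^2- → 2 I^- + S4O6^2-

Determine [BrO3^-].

n(S2O3^2-) = 0.01262 × 0.1319 = 1.665 × 10^-3 mol
n(I2) = n(S2O3^2-)/2 = 8.323 × 10^-4 mol
From the 1:3 ratio, n(BrO3^-) in the aliquot = 1/3 × 8.323 × 10^-4 = 2.774 × 10^-4 mol
[BrO3^-] = 2.774 × 10^-4 / 0.02435 = 0.01139 mol/L

0.01139 mol/L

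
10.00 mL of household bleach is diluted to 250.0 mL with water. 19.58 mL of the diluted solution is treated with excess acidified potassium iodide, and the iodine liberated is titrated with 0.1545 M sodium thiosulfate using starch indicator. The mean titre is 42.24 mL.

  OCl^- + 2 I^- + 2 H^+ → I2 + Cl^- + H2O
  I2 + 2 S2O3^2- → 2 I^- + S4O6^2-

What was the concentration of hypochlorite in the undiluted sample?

n(S2O3^2-) = 0.04224 × 0.1545 = 6.526 × 10^-3 mol
n(I2) = n(S2O3^2-)/2 = 3.263 × 10^-3 mol
n(OCl^-) in the aliquot = 3.263 × 10^-3 mol (1:1 ratio)
[OCl^-]_dilute = 3.263 × 10^-3 / 0.01958 = 0.1667 mol/L
[OCl^-]_original = 0.1667 × 250.0/10.00 = 4.166 mol/L

4.166 M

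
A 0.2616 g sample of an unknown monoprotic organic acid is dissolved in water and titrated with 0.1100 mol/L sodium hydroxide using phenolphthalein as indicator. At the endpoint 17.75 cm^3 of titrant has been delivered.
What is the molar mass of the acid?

134.0 g/mol

n(NaOH) = 0.01775 L × 0.1100 mol/L = 1.952 × 10^-3 mol
n(HA) = 1.952 × 10^-3 mol (1:1 ratio)
M = m / n = 0.2616 g / 1.952 × 10^-3 mol = 134.0 g/mol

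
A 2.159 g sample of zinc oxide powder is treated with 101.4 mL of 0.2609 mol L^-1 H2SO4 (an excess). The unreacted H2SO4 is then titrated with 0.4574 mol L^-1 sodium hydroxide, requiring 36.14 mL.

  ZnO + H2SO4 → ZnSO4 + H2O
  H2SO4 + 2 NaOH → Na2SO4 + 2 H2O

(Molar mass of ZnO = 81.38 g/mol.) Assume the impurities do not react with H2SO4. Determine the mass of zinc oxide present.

1.480 g

n(H2SO4) added = 0.1014 × 0.2609 = 0.02646 mol
n(NaOH) used in back-titration = 0.03614 × 0.4574 = 0.01653 mol
From the 1:2 ratio, n(H2SO4) left over = 1/2 × 0.01653 = 8.265 × 10^-3 mol
n(H2SO4) consumed by analyte = 0.02646 − 8.265 × 10^-3 = 0.01819 mol
n(ZnO) = 0.01819 mol (1:1 ratio)
mass of ZnO = 0.01819 × 81.38 = 1.480 g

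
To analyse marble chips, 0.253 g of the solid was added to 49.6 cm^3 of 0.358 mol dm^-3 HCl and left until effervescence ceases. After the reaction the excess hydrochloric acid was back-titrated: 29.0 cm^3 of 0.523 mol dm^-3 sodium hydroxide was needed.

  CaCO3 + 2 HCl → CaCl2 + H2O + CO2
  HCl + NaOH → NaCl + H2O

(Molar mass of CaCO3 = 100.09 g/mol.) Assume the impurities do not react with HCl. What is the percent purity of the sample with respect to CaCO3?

51.2 %

n(HCl) added = 0.0496 × 0.358 = 0.0178 mol
n(NaOH) used in back-titration = 0.0290 × 0.523 = 0.0152 mol
n(HCl) left over = 0.0152 mol (1:1 ratio)
n(HCl) consumed by analyte = 0.0178 − 0.0152 = 2.59 × 10^-3 mol
From the 1:2 ratio, n(CaCO3) = 1/2 × 2.59 × 10^-3 = 1.29 × 10^-3 mol
mass of CaCO3 = 1.29 × 10^-3 × 100.09 = 0.130 g
% CaCO3 = 0.130 / 0.253 × 100 = 51.2 %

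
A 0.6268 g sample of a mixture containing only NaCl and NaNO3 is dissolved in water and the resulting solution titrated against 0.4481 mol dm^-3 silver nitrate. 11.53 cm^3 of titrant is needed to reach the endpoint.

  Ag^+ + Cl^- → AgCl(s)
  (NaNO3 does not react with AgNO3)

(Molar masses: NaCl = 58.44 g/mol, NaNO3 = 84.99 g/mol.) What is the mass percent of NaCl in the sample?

n(AgNO3) = 0.01153 × 0.4481 = 5.167 × 10^-3 mol
Let x = n(NaCl), y = n(NaNO3).
Titrant: 1x = 5.167 × 10^-3;  mass: 58.44x + 84.99y = 0.6268
Solving, x = 5.167 × 10^-3 mol, y = 3.822 × 10^-3 mol
mass of NaCl = 5.167 × 10^-3 × 58.44 = 0.3019 g
% NaCl = 0.3019 / 0.6268 × 100 = 48.17 %

48.17 %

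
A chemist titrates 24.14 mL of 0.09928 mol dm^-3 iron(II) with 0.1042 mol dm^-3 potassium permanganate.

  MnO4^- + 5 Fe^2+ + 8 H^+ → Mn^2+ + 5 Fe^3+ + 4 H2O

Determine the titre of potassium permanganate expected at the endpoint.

4.600 mL

n(Fe2+) = 0.02414 L × 0.09928 mol/L = 2.397 × 10^-3 mol
From the 1:5 stoichiometry, n(KMnO4) = 1/5 × 2.397 × 10^-3 = 4.793 × 10^-4 mol
V(KMnO4) = 4.793 × 10^-4 mol / 0.1042 mol/L = 0.004600 L = 4.600 mL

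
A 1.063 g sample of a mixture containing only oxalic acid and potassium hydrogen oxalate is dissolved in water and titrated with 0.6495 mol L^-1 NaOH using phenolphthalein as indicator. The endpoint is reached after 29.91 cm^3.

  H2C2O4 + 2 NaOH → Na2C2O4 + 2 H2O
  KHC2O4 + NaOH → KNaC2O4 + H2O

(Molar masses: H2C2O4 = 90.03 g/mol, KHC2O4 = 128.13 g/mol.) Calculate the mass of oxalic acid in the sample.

n(NaOH) = 0.02991 × 0.6495 = 0.01943 mol
Let x = n(H2C2O4), y = n(KHC2O4).
Titrant: 2x + 1y = 0.01943;  mass: 90.03x + 128.13y = 1.063
Solving, x = 8.579 × 10^-3 mol, y = 2.268 × 10^-3 mol
mass of H2C2O4 = 8.579 × 10^-3 × 90.03 = 0.7724 g

0.7724 g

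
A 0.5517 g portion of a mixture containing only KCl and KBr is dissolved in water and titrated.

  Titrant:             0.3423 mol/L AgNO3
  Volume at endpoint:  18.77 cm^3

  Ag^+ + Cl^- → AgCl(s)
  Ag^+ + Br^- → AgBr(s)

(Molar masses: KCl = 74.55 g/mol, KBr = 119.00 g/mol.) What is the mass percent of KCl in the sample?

64.71 %

n(AgNO3) = 0.01877 × 0.3423 = 6.425 × 10^-3 mol
Let x = n(KCl), y = n(KBr).
Titrant: 1x + 1y = 6.425 × 10^-3;  mass: 74.55x + 119.00y = 0.5517
Solving, x = 4.789 × 10^-3 mol, y = 1.636 × 10^-3 mol
mass of KCl = 4.789 × 10^-3 × 74.55 = 0.3570 g
% KCl = 0.3570 / 0.5517 × 100 = 64.71 %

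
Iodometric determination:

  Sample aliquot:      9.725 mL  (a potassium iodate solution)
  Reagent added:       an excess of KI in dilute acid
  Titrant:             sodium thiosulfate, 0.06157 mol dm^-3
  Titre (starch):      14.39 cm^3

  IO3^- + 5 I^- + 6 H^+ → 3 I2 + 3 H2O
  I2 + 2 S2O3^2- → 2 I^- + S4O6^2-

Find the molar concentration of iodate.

n(S2O3^2-) = 0.01439 × 0.06157 = 8.860 × 10^-4 mol
n(I2) = n(S2O3^2-)/2 = 4.430 × 10^-4 mol
From the 1:3 ratio, n(IO3^-) in the aliquot = 1/3 × 4.430 × 10^-4 = 1.477 × 10^-4 mol
[IO3^-] = 1.477 × 10^-4 / 0.009725 = 0.01518 mol/L

0.01518 mol/L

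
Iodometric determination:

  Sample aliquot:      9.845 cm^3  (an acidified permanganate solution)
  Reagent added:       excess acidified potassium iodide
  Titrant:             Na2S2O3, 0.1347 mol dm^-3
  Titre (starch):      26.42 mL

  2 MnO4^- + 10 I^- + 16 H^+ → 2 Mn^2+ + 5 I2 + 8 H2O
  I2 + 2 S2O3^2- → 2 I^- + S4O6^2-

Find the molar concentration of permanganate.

n(S2O3^2-) = 0.02642 × 0.1347 = 3.559 × 10^-3 mol
n(I2) = n(S2O3^2-)/2 = 1.779 × 10^-3 mol
From the 2:5 ratio, n(MnO4^-) in the aliquot = 2/5 × 1.779 × 10^-3 = 7.118 × 10^-4 mol
[MnO4^-] = 7.118 × 10^-4 / 0.009845 = 0.07230 mol/L

0.07230 mol/L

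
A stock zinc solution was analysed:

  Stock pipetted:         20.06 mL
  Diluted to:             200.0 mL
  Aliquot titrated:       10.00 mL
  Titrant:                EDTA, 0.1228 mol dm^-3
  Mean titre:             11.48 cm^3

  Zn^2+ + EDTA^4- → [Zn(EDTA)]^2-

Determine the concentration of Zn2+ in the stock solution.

1.406 mol/L

n(EDTA) = 0.01148 × 0.1228 = 1.410 × 10^-3 mol
n(Zn2+) in the aliquot = 1.410 × 10^-3 mol (1:1 ratio)
[Zn2+]_dilute = 1.410 × 10^-3 / 0.01000 = 0.1410 mol/L
Dilution factor = 200.0 / 20.06 = 9.970
[Zn2+]_stock = 0.1410 × 9.970 = 1.406 mol/L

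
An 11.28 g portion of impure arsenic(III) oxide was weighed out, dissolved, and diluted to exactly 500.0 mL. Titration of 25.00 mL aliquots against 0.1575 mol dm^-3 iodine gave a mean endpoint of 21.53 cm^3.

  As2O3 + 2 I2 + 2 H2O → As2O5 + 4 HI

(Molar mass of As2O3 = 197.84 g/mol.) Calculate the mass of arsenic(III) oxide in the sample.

n(I2) per titration = 0.02153 × 0.1575 = 3.391 × 10^-3 mol
From the 1:2 ratio, n(As2O3) in each aliquot = 1/2 × 3.391 × 10^-3 = 1.695 × 10^-3 mol
n(As2O3) in the whole flask = 1.695 × 10^-3 × 500.0/25.00 = 0.03391 mol
mass of As2O3 = 0.03391 × 197.84 = 6.709 g

6.709 g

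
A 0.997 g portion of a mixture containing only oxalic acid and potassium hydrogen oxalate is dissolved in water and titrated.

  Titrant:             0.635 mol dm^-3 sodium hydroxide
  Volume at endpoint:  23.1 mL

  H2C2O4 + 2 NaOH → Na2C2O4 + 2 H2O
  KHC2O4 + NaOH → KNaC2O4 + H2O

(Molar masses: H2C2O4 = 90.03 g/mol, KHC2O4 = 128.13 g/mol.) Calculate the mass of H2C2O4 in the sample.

0.478 g

n(NaOH) = 0.0231 × 0.635 = 0.0147 mol
Let x = n(H2C2O4), y = n(KHC2O4).
Titrant: 2x + 1y = 0.0147;  mass: 90.03x + 128.13y = 0.997
Solving, x = 5.31 × 10^-3 mol, y = 4.05 × 10^-3 mol
mass of H2C2O4 = 5.31 × 10^-3 × 90.03 = 0.478 g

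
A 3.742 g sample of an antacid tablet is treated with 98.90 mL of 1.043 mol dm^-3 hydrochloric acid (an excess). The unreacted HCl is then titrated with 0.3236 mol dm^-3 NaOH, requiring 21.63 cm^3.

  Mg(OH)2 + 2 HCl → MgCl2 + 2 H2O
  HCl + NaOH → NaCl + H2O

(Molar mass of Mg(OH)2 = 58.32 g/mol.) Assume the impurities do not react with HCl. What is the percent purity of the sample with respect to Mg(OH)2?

n(HCl) added = 0.09890 × 1.043 = 0.1032 mol
n(NaOH) used in back-titration = 0.02163 × 0.3236 = 6.999 × 10^-3 mol
n(HCl) left over = 6.999 × 10^-3 mol (1:1 ratio)
n(HCl) consumed by analyte = 0.1032 − 6.999 × 10^-3 = 0.09615 mol
From the 1:2 ratio, n(Mg(OH)2) = 1/2 × 0.09615 = 0.04808 mol
mass of Mg(OH)2 = 0.04808 × 58.32 = 2.804 g
% Mg(OH)2 = 2.804 / 3.742 × 100 = 74.93 %

74.93 %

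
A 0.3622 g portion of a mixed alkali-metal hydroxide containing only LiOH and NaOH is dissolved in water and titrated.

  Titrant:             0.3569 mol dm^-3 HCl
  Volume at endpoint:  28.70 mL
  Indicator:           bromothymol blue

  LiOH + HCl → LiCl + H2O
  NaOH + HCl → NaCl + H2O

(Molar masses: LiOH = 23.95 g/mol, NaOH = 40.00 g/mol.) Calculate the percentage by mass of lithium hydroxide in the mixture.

19.58 %

n(HCl) = 0.02870 × 0.3569 = 0.01024 mol
Let x = n(LiOH), y = n(NaOH).
Titrant: 1x + 1y = 0.01024;  mass: 23.95x + 40.00y = 0.3622
Solving, x = 2.961 × 10^-3 mol, y = 7.282 × 10^-3 mol
mass of LiOH = 2.961 × 10^-3 × 23.95 = 0.07091 g
% LiOH = 0.07091 / 0.3622 × 100 = 19.58 %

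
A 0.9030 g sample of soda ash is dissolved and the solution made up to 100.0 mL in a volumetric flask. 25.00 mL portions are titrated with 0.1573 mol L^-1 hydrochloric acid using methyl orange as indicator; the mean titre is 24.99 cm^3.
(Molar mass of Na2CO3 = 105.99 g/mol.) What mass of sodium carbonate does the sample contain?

0.8333 g

Na2CO3 + 2 HCl → 2 NaCl + H2O + CO2
n(HCl) per titration = 0.02499 × 0.1573 = 3.931 × 10^-3 mol
From the 1:2 ratio, n(Na2CO3) in each aliquot = 1/2 × 3.931 × 10^-3 = 1.965 × 10^-3 mol
n(Na2CO3) in the whole flask = 1.965 × 10^-3 × 100.0/25.00 = 7.862 × 10^-3 mol
mass of Na2CO3 = 7.862 × 10^-3 × 105.99 = 0.8333 g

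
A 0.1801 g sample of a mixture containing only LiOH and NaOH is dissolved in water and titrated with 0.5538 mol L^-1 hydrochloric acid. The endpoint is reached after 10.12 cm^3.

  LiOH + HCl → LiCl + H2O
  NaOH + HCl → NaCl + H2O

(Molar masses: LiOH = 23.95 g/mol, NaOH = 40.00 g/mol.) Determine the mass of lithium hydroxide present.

n(HCl) = 0.01012 × 0.5538 = 5.604 × 10^-3 mol
Let x = n(LiOH), y = n(NaOH).
Titrant: 1x + 1y = 5.604 × 10^-3;  mass: 23.95x + 40.00y = 0.1801
Solving, x = 2.746 × 10^-3 mol, y = 2.858 × 10^-3 mol
mass of LiOH = 2.746 × 10^-3 × 23.95 = 0.06577 g

0.06577 g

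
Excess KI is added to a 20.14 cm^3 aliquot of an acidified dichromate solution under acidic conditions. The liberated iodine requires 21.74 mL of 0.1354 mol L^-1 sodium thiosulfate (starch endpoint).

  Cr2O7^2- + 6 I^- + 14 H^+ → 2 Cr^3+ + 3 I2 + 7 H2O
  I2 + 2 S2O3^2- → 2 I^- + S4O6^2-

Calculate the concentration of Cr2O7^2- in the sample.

0.02436 mol/L

n(S2O3^2-) = 0.02174 × 0.1354 = 2.944 × 10^-3 mol
n(I2) = n(S2O3^2-)/2 = 1.472 × 10^-3 mol
From the 1:3 ratio, n(Cr2O7^2-) in the aliquot = 1/3 × 1.472 × 10^-3 = 4.906 × 10^-4 mol
[Cr2O7^2-] = 4.906 × 10^-4 / 0.02014 = 0.02436 mol/L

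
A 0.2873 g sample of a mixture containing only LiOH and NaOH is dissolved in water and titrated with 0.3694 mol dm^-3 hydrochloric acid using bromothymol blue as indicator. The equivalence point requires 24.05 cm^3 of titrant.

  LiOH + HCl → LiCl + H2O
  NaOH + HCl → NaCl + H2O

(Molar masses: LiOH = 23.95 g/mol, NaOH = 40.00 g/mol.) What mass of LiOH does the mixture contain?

0.1016 g

n(HCl) = 0.02405 × 0.3694 = 8.884 × 10^-3 mol
Let x = n(LiOH), y = n(NaOH).
Titrant: 1x + 1y = 8.884 × 10^-3;  mass: 23.95x + 40.00y = 0.2873
Solving, x = 4.241 × 10^-3 mol, y = 4.643 × 10^-3 mol
mass of LiOH = 4.241 × 10^-3 × 23.95 = 0.1016 g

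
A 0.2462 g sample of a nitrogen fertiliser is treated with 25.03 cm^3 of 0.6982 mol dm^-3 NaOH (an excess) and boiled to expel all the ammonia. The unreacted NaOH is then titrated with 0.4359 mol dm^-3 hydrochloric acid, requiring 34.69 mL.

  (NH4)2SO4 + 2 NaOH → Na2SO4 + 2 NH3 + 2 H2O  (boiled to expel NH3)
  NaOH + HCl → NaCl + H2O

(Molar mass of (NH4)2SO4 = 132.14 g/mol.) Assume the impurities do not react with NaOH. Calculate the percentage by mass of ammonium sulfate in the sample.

63.19 %

n(NaOH) added = 0.02503 × 0.6982 = 0.01748 mol
n(HCl) used in back-titration = 0.03469 × 0.4359 = 0.01512 mol
n(NaOH) left over = 0.01512 mol (1:1 ratio)
n(NaOH) consumed by analyte = 0.01748 − 0.01512 = 2.355 × 10^-3 mol
From the 1:2 ratio, n((NH4)2SO4) = 1/2 × 2.355 × 10^-3 = 1.177 × 10^-3 mol
mass of (NH4)2SO4 = 1.177 × 10^-3 × 132.14 = 0.1556 g
% (NH4)2SO4 = 0.1556 / 0.2462 × 100 = 63.19 %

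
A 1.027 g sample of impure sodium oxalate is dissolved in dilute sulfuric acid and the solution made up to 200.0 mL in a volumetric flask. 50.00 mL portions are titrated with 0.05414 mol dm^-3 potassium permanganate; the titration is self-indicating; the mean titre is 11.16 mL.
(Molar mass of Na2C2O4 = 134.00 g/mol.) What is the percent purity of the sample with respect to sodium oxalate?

2 MnO4^- + 5 C2O4^2- + 16 H^+ → 2 Mn^2+ + 10 CO2 + 8 H2O
n(KMnO4) per titration = 0.01116 × 0.05414 = 6.042 × 10^-4 mol
From the 5:2 ratio, n(Na2C2O4) in each aliquot = 5/2 × 6.042 × 10^-4 = 1.511 × 10^-3 mol
n(Na2C2O4) in the whole flask = 1.511 × 10^-3 × 200.0/50.00 = 6.042 × 10^-3 mol
mass of Na2C2O4 = 6.042 × 10^-3 × 134.00 = 0.8096 g
% Na2C2O4 = 0.8096 / 1.027 × 100 = 78.83 %

78.83 %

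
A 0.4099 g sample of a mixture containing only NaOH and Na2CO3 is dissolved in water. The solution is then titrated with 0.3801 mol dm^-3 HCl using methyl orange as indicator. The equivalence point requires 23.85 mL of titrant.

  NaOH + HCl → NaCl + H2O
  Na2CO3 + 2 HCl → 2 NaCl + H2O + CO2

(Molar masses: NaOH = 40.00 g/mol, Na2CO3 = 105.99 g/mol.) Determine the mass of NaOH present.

0.2171 g

n(HCl) = 0.02385 × 0.3801 = 9.065 × 10^-3 mol
Let x = n(NaOH), y = n(Na2CO3).
Titrant: 1x + 2y = 9.065 × 10^-3;  mass: 40.00x + 105.99y = 0.4099
Solving, x = 5.427 × 10^-3 mol, y = 1.819 × 10^-3 mol
mass of NaOH = 5.427 × 10^-3 × 40.00 = 0.2171 g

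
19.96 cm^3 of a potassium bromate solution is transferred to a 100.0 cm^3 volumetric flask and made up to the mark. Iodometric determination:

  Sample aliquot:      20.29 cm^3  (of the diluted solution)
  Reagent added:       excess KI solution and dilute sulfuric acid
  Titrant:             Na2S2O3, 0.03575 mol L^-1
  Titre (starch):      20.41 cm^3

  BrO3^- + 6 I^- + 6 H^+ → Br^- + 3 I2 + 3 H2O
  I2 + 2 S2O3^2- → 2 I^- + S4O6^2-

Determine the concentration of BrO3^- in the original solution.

n(S2O3^2-) = 0.02041 × 0.03575 = 7.297 × 10^-4 mol
n(I2) = n(S2O3^2-)/2 = 3.648 × 10^-4 mol
From the 1:3 ratio, n(BrO3^-) in the aliquot = 1/3 × 3.648 × 10^-4 = 1.216 × 10^-4 mol
[BrO3^-]_dilute = 1.216 × 10^-4 / 0.02029 = 0.005994 mol/L
[BrO3^-]_original = 0.005994 × 100.0/19.96 = 0.03003 mol/L

0.03003 mol/L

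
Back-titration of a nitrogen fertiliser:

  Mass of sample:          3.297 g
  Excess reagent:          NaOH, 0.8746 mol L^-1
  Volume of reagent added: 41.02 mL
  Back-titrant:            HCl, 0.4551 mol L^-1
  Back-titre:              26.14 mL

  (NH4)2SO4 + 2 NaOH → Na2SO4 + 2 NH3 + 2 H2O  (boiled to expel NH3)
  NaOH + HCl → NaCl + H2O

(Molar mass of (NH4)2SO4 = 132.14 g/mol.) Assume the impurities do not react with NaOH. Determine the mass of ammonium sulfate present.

1.584 g

n(NaOH) added = 0.04102 × 0.8746 = 0.03588 mol
n(HCl) used in back-titration = 0.02614 × 0.4551 = 0.01190 mol
n(NaOH) left over = 0.01190 mol (1:1 ratio)
n(NaOH) consumed by analyte = 0.03588 − 0.01190 = 0.02398 mol
From the 1:2 ratio, n((NH4)2SO4) = 1/2 × 0.02398 = 0.01199 mol
mass of (NH4)2SO4 = 0.01199 × 132.14 = 1.584 g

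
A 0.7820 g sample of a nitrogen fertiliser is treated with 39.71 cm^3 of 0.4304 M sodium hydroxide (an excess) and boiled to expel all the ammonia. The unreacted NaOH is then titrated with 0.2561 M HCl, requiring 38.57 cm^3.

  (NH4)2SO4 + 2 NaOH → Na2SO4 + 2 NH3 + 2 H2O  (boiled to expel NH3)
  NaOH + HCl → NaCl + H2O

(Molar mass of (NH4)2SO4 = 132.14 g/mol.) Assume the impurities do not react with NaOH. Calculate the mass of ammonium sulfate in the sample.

0.4766 g

n(NaOH) added = 0.03971 × 0.4304 = 0.01709 mol
n(HCl) used in back-titration = 0.03857 × 0.2561 = 9.878 × 10^-3 mol
n(NaOH) left over = 9.878 × 10^-3 mol (1:1 ratio)
n(NaOH) consumed by analyte = 0.01709 − 9.878 × 10^-3 = 7.213 × 10^-3 mol
From the 1:2 ratio, n((NH4)2SO4) = 1/2 × 7.213 × 10^-3 = 3.607 × 10^-3 mol
mass of (NH4)2SO4 = 3.607 × 10^-3 × 132.14 = 0.4766 g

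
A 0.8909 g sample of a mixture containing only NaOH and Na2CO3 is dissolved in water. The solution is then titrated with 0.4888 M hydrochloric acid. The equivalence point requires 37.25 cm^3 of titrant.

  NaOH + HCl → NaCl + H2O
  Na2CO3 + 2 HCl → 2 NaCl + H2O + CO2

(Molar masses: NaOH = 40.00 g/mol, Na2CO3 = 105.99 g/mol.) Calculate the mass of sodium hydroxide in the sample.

n(HCl) = 0.03725 × 0.4888 = 0.01821 mol
Let x = n(NaOH), y = n(Na2CO3).
Titrant: 1x + 2y = 0.01821;  mass: 40.00x + 105.99y = 0.8909
Solving, x = 5.696 × 10^-3 mol, y = 6.256 × 10^-3 mol
mass of NaOH = 5.696 × 10^-3 × 40.00 = 0.2278 g

0.2278 g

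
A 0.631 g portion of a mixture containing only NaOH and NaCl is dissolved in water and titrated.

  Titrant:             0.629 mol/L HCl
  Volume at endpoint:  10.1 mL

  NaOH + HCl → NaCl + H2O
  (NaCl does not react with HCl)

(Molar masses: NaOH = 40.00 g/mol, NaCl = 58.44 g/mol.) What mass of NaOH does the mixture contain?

n(HCl) = 0.0101 × 0.629 = 6.35 × 10^-3 mol
Let x = n(NaOH), y = n(NaCl).
Titrant: 1x = 6.35 × 10^-3;  mass: 40.00x + 58.44y = 0.631
Solving, x = 6.35 × 10^-3 mol, y = 6.45 × 10^-3 mol
mass of NaOH = 6.35 × 10^-3 × 40.00 = 0.254 g

0.254 g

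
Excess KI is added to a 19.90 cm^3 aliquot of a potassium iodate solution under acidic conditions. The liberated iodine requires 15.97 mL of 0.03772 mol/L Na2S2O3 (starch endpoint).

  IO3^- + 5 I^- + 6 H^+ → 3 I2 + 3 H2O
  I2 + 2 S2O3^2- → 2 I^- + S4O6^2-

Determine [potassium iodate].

0.005045 mol/L

n(S2O3^2-) = 0.01597 × 0.03772 = 6.024 × 10^-4 mol
n(I2) = n(S2O3^2-)/2 = 3.012 × 10^-4 mol
From the 1:3 ratio, n(IO3^-) in the aliquot = 1/3 × 3.012 × 10^-4 = 1.004 × 10^-4 mol
[IO3^-] = 1.004 × 10^-4 / 0.01990 = 0.005045 mol/L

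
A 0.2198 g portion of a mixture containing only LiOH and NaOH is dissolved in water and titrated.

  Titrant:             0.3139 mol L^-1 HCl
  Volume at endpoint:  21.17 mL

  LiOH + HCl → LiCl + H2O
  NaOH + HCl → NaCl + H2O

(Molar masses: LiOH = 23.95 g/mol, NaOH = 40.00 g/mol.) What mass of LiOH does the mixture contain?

n(HCl) = 0.02117 × 0.3139 = 6.645 × 10^-3 mol
Let x = n(LiOH), y = n(NaOH).
Titrant: 1x + 1y = 6.645 × 10^-3;  mass: 23.95x + 40.00y = 0.2198
Solving, x = 2.867 × 10^-3 mol, y = 3.779 × 10^-3 mol
mass of LiOH = 2.867 × 10^-3 × 23.95 = 0.06866 g

0.06866 g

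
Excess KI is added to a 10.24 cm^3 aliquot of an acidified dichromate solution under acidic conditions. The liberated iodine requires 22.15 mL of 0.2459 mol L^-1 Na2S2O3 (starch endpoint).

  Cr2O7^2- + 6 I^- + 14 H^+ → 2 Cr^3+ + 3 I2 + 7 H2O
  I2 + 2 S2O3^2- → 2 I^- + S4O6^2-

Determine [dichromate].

n(S2O3^2-) = 0.02215 × 0.2459 = 5.447 × 10^-3 mol
n(I2) = n(S2O3^2-)/2 = 2.723 × 10^-3 mol
From the 1:3 ratio, n(Cr2O7^2-) in the aliquot = 1/3 × 2.723 × 10^-3 = 9.078 × 10^-4 mol
[Cr2O7^2-] = 9.078 × 10^-4 / 0.01024 = 0.08865 mol/L

0.08865 mol/L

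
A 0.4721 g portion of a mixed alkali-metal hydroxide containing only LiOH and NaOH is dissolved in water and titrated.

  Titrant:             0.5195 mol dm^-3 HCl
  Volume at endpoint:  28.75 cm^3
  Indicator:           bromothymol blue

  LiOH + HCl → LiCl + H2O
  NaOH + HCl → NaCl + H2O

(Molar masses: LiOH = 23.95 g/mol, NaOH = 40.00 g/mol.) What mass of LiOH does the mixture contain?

n(HCl) = 0.02875 × 0.5195 = 0.01494 mol
Let x = n(LiOH), y = n(NaOH).
Titrant: 1x + 1y = 0.01494;  mass: 23.95x + 40.00y = 0.4721
Solving, x = 7.808 × 10^-3 mol, y = 7.127 × 10^-3 mol
mass of LiOH = 7.808 × 10^-3 × 23.95 = 0.1870 g

0.1870 g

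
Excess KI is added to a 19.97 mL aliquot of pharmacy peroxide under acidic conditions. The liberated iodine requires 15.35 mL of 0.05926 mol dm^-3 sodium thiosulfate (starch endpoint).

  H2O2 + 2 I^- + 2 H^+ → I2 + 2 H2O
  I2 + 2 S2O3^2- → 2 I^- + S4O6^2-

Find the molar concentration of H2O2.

0.02278 mol/L

n(S2O3^2-) = 0.01535 × 0.05926 = 9.096 × 10^-4 mol
n(I2) = n(S2O3^2-)/2 = 4.548 × 10^-4 mol
n(H2O2) in the aliquot = 4.548 × 10^-4 mol (1:1 ratio)
[H2O2] = 4.548 × 10^-4 / 0.01997 = 0.02278 mol/L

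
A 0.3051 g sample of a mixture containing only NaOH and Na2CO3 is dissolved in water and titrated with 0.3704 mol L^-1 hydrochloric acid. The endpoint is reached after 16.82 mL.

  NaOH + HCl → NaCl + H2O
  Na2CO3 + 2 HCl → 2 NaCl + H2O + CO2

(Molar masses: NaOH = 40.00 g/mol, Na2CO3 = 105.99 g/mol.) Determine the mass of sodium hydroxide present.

n(HCl) = 0.01682 × 0.3704 = 6.230 × 10^-3 mol
Let x = n(NaOH), y = n(Na2CO3).
Titrant: 1x + 2y = 6.230 × 10^-3;  mass: 40.00x + 105.99y = 0.3051
Solving, x = 1.929 × 10^-3 mol, y = 2.151 × 10^-3 mol
mass of NaOH = 1.929 × 10^-3 × 40.00 = 0.07715 g

0.07715 g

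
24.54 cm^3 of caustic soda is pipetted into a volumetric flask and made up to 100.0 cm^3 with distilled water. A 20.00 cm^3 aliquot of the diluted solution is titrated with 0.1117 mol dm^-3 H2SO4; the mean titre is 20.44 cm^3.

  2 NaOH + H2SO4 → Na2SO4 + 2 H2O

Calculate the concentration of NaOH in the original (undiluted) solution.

n(H2SO4) = 0.02044 × 0.1117 = 2.283 × 10^-3 mol
From the 2:1 ratio, n(NaOH) in the aliquot = 2/1 × 2.283 × 10^-3 = 4.566 × 10^-3 mol
[NaOH]_dilute = 4.566 × 10^-3 / 0.02000 = 0.2283 mol/L
Dilution factor = 100.0 / 24.54 = 4.075
[NaOH]_stock = 0.2283 × 4.075 = 0.9304 mol/L

0.9304 mol/L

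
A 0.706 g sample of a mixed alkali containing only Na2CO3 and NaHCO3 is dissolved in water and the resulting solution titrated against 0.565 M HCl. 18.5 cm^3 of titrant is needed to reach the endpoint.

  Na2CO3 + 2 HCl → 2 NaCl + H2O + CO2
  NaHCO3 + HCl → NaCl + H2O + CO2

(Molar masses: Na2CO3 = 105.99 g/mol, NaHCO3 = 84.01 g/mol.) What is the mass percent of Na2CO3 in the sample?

n(HCl) = 0.0185 × 0.565 = 0.0105 mol
Let x = n(Na2CO3), y = n(NaHCO3).
Titrant: 2x + 1y = 0.0105;  mass: 105.99x + 84.01y = 0.706
Solving, x = 2.77 × 10^-3 mol, y = 4.90 × 10^-3 mol
mass of Na2CO3 = 2.77 × 10^-3 × 105.99 = 0.294 g
% Na2CO3 = 0.294 / 0.706 × 100 = 41.7 %

41.7 %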